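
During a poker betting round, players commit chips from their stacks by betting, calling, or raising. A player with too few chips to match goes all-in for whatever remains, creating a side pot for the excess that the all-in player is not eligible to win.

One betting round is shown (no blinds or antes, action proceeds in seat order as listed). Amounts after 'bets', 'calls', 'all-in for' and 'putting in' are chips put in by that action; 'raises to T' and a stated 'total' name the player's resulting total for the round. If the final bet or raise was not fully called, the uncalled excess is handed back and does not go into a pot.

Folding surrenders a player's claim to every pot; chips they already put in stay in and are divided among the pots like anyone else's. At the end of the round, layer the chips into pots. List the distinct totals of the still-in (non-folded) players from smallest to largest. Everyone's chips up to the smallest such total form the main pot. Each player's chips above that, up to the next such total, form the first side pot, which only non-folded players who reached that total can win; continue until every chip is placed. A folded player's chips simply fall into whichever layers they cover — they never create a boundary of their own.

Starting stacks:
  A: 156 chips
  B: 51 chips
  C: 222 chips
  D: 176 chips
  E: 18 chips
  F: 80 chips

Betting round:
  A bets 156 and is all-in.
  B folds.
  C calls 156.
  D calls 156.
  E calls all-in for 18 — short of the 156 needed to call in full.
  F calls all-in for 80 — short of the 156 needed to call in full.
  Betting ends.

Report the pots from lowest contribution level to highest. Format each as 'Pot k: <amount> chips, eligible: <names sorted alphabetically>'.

Pot 1: 90 chips, eligible: A, C, D, E, F
Pot 2: 248 chips, eligible: A, C, D, F
Pot 3: 228 chips, eligible: A, C, D

Derivation:
Contributions: A=156, C=156, D=156, E=18, F=80
Folded: B
Pot levels (distinct totals of non-folded players): 18, 80, 156
Layer 1-18: 18 each from A, C, D, E, F = 18*5 = 90 chips; eligible A, C, D, E, F
Layer 19-80: 62 each from A, C, D, F = 62*4 = 248 chips; eligible A, C, D, F
Layer 81-156: 76 each from A, C, D = 76*3 = 228 chips; eligible A, C, D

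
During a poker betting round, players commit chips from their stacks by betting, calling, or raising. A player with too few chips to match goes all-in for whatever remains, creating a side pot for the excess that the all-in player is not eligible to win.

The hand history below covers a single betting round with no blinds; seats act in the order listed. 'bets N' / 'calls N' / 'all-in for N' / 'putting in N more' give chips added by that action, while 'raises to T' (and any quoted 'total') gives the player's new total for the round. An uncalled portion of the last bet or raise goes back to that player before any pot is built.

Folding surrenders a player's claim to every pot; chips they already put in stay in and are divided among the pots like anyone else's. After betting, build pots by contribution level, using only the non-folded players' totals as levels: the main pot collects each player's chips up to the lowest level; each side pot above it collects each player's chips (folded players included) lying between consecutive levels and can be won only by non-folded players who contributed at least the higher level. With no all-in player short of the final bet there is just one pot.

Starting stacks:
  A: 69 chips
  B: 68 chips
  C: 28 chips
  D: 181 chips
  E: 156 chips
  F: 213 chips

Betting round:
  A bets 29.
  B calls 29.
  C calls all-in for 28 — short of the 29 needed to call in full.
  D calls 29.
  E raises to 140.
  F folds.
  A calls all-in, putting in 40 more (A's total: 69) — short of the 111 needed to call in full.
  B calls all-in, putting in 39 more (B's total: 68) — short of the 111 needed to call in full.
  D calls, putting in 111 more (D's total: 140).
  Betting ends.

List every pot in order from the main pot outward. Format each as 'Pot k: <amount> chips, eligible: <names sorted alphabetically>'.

Contributions: A=69, B=68, C=28, D=140, E=140
Folded: F
Pot levels (distinct totals of non-folded players): 28, 68, 69, 140
Layer 1-28: 28 each from A, B, C, D, E = 28*5 = 140 chips; eligible A, B, C, D, E
Layer 29-68: 40 each from A, B, D, E = 40*4 = 160 chips; eligible A, B, D, E
Layer 69-69: 1 each from A, D, E = 1*3 = 3 chips; eligible A, D, E
Layer 70-140: 71 each from D, E = 71*2 = 142 chips; eligible D, E

Pot 1: 140 chips, eligible: A, B, C, D, E
Pot 2: 160 chips, eligible: A, B, D, E
Pot 3: 3 chips, eligible: A, D, E
Pot 4: 142 chips, eligible: D, E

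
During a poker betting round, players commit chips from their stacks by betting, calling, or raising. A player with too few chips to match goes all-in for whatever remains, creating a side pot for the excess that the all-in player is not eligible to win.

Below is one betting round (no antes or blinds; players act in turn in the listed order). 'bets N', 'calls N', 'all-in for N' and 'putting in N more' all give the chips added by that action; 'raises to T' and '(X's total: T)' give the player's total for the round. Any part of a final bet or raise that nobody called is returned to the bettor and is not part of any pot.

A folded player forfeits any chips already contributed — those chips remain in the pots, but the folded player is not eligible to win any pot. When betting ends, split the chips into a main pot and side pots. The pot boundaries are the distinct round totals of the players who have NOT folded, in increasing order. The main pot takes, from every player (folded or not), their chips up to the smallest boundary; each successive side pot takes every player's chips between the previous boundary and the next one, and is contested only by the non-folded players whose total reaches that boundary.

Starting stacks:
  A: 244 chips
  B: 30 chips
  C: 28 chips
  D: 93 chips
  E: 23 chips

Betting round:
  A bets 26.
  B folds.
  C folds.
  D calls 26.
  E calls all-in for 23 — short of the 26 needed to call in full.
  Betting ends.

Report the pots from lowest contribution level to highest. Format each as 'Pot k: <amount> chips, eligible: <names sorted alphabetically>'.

Contributions: A=26, D=26, E=23
Folded: B, C
Pot levels (distinct totals of non-folded players): 23, 26
Layer 1-23: 23 each from A, D, E = 23*3 = 69 chips; eligible A, D, E
Layer 24-26: 3 each from A, D = 3*2 = 6 chips; eligible A, D

Pot 1: 69 chips, eligible: A, D, E
Pot 2: 6 chips, eligible: A, D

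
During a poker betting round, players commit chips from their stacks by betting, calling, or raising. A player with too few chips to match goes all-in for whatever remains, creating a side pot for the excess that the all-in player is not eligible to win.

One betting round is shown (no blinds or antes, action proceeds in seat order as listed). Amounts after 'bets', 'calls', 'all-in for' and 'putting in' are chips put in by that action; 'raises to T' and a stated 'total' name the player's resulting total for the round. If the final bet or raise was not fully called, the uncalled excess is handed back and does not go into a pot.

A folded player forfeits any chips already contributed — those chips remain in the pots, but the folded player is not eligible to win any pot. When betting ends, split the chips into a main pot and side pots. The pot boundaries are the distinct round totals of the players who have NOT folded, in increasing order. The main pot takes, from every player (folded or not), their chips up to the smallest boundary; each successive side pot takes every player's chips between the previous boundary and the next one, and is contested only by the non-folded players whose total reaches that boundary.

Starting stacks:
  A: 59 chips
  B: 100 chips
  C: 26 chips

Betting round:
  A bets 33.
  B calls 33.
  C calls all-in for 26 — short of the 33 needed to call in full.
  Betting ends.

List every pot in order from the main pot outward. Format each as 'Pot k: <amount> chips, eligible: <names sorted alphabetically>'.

Contributions: A=33, B=33, C=26
Pot levels (distinct totals of non-folded players): 26, 33
Layer 1-26: 26 each from A, B, C = 26*3 = 78 chips; eligible A, B, C
Layer 27-33: 7 each from A, B = 7*2 = 14 chips; eligible A, B

Pot 1: 78 chips, eligible: A, B, C
Pot 2: 14 chips, eligible: A, B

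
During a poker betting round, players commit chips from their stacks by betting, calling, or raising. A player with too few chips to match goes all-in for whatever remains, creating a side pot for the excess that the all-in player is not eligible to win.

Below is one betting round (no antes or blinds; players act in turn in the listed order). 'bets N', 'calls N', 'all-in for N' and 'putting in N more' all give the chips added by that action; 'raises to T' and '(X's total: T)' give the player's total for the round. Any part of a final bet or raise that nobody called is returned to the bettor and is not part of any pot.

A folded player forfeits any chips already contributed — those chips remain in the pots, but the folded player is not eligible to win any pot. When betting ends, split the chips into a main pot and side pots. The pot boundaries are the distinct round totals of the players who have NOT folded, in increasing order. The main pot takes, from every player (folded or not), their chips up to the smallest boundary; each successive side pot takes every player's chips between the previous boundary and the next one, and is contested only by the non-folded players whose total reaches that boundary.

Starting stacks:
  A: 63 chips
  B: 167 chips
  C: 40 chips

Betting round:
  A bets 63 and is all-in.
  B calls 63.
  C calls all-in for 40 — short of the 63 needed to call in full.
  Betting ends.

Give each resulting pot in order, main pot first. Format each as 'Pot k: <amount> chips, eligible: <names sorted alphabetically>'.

Pot 1: 120 chips, eligible: A, B, C
Pot 2: 46 chips, eligible: A, B

Derivation:
Contributions: A=63, B=63, C=40
Pot levels (distinct totals of non-folded players): 40, 63
Layer 1-40: 40 each from A, B, C = 40*3 = 120 chips; eligible A, B, C
Layer 41-63: 23 each from A, B = 23*2 = 46 chips; eligible A, B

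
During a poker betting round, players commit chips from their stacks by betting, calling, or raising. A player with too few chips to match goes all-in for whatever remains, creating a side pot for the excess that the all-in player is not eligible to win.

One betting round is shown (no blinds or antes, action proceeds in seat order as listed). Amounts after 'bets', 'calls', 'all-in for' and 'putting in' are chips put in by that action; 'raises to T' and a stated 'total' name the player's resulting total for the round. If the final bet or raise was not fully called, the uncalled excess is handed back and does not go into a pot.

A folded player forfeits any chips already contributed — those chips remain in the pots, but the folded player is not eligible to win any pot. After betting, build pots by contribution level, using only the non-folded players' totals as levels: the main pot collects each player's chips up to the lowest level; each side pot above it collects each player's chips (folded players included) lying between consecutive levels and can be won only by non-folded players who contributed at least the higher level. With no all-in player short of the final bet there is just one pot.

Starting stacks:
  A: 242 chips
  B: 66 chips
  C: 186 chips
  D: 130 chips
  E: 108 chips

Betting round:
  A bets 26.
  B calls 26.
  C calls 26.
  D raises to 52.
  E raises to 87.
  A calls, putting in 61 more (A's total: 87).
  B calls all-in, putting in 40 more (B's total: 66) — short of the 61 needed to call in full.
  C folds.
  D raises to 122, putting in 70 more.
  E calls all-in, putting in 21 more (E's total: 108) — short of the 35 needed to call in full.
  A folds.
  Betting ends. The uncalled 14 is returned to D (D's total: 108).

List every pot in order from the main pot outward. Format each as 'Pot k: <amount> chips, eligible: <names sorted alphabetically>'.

Pot 1: 290 chips, eligible: B, D, E
Pot 2: 105 chips, eligible: D, E

Derivation:
Contributions (after 14 returned to D): A=87, B=66, C=26, D=108, E=108
Folded: A, C
Pot levels (distinct totals of non-folded players): 66, 108
Layer 1-66: A 66 + B 66 + C 26 + D 66 + E 66 = 290 chips; eligible B, D, E
Layer 67-108: A 21 + D 42 + E 42 = 105 chips; eligible D, E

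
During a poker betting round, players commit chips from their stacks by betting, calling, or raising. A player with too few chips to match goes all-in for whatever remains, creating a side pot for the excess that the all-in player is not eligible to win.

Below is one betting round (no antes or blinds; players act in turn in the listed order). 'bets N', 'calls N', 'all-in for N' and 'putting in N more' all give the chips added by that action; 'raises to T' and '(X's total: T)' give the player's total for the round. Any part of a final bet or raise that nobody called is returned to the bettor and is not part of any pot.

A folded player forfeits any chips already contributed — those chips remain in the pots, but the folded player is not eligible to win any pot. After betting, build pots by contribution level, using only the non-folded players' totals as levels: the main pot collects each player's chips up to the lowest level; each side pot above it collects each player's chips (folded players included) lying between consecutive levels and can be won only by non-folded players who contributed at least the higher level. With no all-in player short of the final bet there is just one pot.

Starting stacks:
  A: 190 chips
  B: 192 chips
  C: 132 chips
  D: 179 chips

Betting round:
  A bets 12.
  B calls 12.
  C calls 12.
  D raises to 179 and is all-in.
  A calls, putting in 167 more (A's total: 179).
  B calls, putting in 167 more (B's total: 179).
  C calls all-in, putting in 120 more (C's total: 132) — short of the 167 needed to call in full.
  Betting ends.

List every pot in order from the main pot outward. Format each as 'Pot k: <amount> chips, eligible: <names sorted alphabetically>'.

Contributions: A=179, B=179, C=132, D=179
Pot levels (distinct totals of non-folded players): 132, 179
Layer 1-132: 132 each from A, B, C, D = 132*4 = 528 chips; eligible A, B, C, D
Layer 133-179: 47 each from A, B, D = 47*3 = 141 chips; eligible A, B, D

Pot 1: 528 chips, eligible: A, B, C, D
Pot 2: 141 chips, eligible: A, B, D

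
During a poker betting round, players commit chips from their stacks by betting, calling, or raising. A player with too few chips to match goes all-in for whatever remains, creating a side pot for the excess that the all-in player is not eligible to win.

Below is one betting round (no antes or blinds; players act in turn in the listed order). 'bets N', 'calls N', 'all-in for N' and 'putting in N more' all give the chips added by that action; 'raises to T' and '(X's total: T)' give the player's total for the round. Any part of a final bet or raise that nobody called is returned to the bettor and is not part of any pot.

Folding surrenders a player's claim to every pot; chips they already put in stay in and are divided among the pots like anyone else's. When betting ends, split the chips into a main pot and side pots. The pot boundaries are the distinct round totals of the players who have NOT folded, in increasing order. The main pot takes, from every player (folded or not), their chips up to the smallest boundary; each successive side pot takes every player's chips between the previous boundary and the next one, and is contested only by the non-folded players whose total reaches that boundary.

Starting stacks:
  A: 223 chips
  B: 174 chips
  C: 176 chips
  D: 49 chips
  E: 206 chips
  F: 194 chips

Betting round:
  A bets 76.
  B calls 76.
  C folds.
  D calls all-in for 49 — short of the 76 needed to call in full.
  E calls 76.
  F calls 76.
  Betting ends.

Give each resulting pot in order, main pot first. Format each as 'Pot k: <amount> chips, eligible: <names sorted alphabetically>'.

Contributions: A=76, B=76, D=49, E=76, F=76
Folded: C
Pot levels (distinct totals of non-folded players): 49, 76
Layer 1-49: 49 each from A, B, D, E, F = 49*5 = 245 chips; eligible A, B, D, E, F
Layer 50-76: 27 each from A, B, E, F = 27*4 = 108 chips; eligible A, B, E, F

Pot 1: 245 chips, eligible: A, B, D, E, F
Pot 2: 108 chips, eligible: A, B, E, F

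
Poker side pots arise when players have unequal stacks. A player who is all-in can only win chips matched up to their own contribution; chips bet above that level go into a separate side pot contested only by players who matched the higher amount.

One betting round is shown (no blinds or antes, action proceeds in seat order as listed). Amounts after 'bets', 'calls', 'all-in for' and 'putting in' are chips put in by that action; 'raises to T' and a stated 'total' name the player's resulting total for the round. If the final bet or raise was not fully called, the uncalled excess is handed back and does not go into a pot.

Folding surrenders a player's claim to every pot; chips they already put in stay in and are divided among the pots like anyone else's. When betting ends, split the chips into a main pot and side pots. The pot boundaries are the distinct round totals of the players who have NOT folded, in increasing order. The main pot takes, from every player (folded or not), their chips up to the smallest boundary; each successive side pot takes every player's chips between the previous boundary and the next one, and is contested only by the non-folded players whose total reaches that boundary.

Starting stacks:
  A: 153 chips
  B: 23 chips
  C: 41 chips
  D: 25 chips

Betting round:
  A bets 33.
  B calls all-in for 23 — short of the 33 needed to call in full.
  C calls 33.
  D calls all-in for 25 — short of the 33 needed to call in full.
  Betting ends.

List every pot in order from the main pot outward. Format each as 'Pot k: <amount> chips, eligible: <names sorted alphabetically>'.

Contributions: A=33, B=23, C=33, D=25
Pot levels (distinct totals of non-folded players): 23, 25, 33
Layer 1-23: 23 each from A, B, C, D = 23*4 = 92 chips; eligible A, B, C, D
Layer 24-25: 2 each from A, C, D = 2*3 = 6 chips; eligible A, C, D
Layer 26-33: 8 each from A, C = 8*2 = 16 chips; eligible A, C

Pot 1: 92 chips, eligible: A, B, C, D
Pot 2: 6 chips, eligible: A, C, D
Pot 3: 16 chips, eligible: A, C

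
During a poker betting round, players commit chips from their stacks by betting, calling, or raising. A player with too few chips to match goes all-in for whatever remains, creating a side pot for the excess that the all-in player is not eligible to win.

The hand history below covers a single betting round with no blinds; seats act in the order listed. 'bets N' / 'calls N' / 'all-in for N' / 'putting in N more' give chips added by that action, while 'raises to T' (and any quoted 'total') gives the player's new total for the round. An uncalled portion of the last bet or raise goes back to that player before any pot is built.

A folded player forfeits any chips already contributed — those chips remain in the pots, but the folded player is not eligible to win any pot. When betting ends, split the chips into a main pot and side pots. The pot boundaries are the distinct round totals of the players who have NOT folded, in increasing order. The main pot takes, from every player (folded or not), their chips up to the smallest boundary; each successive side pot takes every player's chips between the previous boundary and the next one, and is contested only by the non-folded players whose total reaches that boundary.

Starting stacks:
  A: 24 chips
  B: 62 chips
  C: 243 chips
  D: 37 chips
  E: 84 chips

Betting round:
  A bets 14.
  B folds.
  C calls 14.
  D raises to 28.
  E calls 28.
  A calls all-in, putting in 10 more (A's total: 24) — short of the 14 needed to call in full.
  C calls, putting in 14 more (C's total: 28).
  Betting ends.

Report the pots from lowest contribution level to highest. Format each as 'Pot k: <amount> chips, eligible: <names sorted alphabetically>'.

Contributions: A=24, C=28, D=28, E=28
Folded: B
Pot levels (distinct totals of non-folded players): 24, 28
Layer 1-24: 24 each from A, C, D, E = 24*4 = 96 chips; eligible A, C, D, E
Layer 25-28: 4 each from C, D, E = 4*3 = 12 chips; eligible C, D, E

Pot 1: 96 chips, eligible: A, C, D, E
Pot 2: 12 chips, eligible: C, D, E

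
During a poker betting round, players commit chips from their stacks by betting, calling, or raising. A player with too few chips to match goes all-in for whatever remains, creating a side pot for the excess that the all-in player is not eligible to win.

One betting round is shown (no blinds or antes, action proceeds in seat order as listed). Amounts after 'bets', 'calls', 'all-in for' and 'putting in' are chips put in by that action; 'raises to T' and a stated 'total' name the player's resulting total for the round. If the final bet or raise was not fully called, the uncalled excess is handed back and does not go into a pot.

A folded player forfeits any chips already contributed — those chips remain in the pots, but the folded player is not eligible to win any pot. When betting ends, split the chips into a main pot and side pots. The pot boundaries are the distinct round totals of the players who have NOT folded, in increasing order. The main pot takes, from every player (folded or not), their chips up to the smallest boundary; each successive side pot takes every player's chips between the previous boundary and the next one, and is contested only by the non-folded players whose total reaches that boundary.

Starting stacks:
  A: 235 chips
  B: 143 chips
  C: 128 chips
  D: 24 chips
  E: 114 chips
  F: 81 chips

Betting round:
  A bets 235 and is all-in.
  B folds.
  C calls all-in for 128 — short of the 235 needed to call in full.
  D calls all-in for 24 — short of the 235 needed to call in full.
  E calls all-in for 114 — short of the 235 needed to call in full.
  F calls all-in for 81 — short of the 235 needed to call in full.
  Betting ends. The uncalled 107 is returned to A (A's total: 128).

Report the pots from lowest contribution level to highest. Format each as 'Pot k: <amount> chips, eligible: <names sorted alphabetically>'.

Contributions (after 107 returned to A): A=128, C=128, D=24, E=114, F=81
Folded: B
Pot levels (distinct totals of non-folded players): 24, 81, 114, 128
Layer 1-24: 24 each from A, C, D, E, F = 24*5 = 120 chips; eligible A, C, D, E, F
Layer 25-81: 57 each from A, C, E, F = 57*4 = 228 chips; eligible A, C, E, F
Layer 82-114: 33 each from A, C, E = 33*3 = 99 chips; eligible A, C, E
Layer 115-128: 14 each from A, C = 14*2 = 28 chips; eligible A, C

Pot 1: 120 chips, eligible: A, C, D, E, F
Pot 2: 228 chips, eligible: A, C, E, F
Pot 3: 99 chips, eligible: A, C, E
Pot 4: 28 chips, eligible: A, C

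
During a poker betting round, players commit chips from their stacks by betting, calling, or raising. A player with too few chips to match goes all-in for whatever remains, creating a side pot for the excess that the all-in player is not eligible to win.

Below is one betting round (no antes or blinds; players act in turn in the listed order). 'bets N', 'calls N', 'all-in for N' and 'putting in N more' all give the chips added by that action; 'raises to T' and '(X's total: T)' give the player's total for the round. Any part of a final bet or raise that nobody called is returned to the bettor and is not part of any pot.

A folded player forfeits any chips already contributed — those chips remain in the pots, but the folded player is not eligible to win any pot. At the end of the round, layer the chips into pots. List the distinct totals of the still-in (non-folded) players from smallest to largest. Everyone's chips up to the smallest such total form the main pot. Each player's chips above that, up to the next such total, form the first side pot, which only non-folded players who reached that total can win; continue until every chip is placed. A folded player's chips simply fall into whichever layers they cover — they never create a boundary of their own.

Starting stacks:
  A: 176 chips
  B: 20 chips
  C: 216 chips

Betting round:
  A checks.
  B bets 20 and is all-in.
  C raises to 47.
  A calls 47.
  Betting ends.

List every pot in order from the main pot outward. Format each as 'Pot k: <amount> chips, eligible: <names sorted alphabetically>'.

Contributions: A=47, B=20, C=47
Pot levels (distinct totals of non-folded players): 20, 47
Layer 1-20: 20 each from A, B, C = 20*3 = 60 chips; eligible A, B, C
Layer 21-47: 27 each from A, C = 27*2 = 54 chips; eligible A, C

Pot 1: 60 chips, eligible: A, B, C
Pot 2: 54 chips, eligible: A, C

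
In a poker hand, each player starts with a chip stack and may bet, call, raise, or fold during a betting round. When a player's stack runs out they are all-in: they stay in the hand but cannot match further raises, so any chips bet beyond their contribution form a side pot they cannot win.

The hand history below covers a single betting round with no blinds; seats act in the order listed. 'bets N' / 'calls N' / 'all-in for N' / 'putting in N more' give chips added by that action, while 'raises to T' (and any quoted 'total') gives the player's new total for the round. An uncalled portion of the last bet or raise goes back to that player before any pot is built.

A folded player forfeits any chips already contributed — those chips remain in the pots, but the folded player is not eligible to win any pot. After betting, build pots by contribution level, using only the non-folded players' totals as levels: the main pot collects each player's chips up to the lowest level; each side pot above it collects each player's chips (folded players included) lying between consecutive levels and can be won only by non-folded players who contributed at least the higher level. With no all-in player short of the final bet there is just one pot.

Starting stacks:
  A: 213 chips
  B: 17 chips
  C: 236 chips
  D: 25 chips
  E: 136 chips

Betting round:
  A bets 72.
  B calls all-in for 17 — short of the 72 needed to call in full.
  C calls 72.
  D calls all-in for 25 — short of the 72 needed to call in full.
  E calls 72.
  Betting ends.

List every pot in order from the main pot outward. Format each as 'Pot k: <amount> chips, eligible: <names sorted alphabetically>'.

Contributions: A=72, B=17, C=72, D=25, E=72
Pot levels (distinct totals of non-folded players): 17, 25, 72
Layer 1-17: 17 each from A, B, C, D, E = 17*5 = 85 chips; eligible A, B, C, D, E
Layer 18-25: 8 each from A, C, D, E = 8*4 = 32 chips; eligible A, C, D, E
Layer 26-72: 47 each from A, C, E = 47*3 = 141 chips; eligible A, C, E

Pot 1: 85 chips, eligible: A, B, C, D, E
Pot 2: 32 chips, eligible: A, C, D, E
Pot 3: 141 chips, eligible: A, C, E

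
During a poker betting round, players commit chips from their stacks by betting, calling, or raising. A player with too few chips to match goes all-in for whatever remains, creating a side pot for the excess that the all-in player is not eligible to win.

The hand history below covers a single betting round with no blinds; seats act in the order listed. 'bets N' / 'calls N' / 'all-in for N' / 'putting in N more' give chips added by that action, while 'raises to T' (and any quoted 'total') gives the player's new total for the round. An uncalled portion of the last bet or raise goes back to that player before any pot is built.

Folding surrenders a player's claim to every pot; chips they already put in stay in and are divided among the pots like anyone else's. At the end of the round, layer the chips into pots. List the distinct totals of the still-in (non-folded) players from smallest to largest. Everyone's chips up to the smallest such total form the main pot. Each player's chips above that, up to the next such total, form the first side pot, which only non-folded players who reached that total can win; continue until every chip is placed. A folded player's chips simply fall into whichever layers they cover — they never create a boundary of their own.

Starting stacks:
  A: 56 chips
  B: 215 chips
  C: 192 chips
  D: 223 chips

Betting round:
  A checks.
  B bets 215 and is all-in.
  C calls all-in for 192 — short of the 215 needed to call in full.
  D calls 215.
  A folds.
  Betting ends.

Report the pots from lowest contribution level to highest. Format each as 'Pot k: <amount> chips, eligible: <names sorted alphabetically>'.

Pot 1: 576 chips, eligible: B, C, D
Pot 2: 46 chips, eligible: B, D

Derivation:
Contributions: B=215, C=192, D=215
Folded: A
Pot levels (distinct totals of non-folded players): 192, 215
Layer 1-192: 192 each from B, C, D = 192*3 = 576 chips; eligible B, C, D
Layer 193-215: 23 each from B, D = 23*2 = 46 chips; eligible B, D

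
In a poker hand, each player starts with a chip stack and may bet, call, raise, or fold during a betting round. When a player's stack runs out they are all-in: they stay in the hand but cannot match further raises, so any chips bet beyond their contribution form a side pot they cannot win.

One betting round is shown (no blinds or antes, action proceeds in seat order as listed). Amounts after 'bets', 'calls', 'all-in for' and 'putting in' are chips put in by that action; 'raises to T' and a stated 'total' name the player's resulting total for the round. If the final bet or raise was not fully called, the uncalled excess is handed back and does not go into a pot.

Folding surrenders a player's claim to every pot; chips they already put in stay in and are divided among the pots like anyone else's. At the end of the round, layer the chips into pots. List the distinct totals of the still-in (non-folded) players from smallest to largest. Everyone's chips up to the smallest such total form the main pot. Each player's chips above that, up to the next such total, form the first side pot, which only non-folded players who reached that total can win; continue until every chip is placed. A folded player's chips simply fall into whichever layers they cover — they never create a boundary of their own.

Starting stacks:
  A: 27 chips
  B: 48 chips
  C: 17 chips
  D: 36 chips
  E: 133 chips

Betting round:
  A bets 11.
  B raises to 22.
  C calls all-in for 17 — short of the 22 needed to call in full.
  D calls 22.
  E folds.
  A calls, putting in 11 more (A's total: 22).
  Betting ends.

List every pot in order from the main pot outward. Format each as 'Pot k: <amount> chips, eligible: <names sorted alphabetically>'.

Contributions: A=22, B=22, C=17, D=22
Folded: E
Pot levels (distinct totals of non-folded players): 17, 22
Layer 1-17: 17 each from A, B, C, D = 17*4 = 68 chips; eligible A, B, C, D
Layer 18-22: 5 each from A, B, D = 5*3 = 15 chips; eligible A, B, D

Pot 1: 68 chips, eligible: A, B, C, D
Pot 2: 15 chips, eligible: A, B, D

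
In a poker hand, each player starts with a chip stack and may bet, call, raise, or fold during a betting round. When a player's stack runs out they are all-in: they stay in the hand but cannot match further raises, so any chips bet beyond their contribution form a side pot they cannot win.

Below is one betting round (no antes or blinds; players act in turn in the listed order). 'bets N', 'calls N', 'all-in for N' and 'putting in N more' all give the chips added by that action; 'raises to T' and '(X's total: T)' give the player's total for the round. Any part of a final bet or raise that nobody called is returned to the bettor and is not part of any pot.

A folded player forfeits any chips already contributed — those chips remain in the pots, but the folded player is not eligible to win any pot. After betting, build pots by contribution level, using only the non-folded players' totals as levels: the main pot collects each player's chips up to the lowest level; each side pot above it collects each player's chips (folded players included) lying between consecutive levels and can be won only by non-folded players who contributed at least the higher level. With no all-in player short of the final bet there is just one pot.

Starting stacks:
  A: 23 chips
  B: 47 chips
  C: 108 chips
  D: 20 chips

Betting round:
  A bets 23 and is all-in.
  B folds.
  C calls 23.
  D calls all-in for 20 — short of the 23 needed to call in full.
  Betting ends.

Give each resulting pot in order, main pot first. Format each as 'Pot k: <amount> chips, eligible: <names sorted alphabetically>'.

Pot 1: 60 chips, eligible: A, C, D
Pot 2: 6 chips, eligible: A, C

Derivation:
Contributions: A=23, C=23, D=20
Folded: B
Pot levels (distinct totals of non-folded players): 20, 23
Layer 1-20: 20 each from A, C, D = 20*3 = 60 chips; eligible A, C, D
Layer 21-23: 3 each from A, C = 3*2 = 6 chips; eligible A, C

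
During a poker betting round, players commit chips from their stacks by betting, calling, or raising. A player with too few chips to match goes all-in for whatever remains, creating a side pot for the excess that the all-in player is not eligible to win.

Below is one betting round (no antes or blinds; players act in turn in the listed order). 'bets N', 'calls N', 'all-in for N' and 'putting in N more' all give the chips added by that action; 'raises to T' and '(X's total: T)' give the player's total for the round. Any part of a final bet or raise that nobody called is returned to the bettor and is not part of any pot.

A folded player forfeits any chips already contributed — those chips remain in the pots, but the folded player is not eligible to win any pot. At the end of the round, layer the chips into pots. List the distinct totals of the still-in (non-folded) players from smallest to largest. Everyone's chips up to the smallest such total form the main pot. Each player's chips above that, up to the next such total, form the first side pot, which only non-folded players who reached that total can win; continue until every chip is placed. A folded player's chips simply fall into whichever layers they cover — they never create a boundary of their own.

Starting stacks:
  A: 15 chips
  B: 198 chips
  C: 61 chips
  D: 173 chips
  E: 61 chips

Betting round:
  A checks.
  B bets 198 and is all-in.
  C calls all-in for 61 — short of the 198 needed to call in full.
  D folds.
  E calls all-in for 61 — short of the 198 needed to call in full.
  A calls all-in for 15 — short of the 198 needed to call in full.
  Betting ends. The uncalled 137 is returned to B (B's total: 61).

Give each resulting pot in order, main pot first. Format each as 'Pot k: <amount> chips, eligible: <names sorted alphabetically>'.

Pot 1: 60 chips, eligible: A, B, C, E
Pot 2: 138 chips, eligible: B, C, E

Derivation:
Contributions (after 137 returned to B): A=15, B=61, C=61, E=61
Folded: D
Pot levels (distinct totals of non-folded players): 15, 61
Layer 1-15: 15 each from A, B, C, E = 15*4 = 60 chips; eligible A, B, C, E
Layer 16-61: 46 each from B, C, E = 46*3 = 138 chips; eligible B, C, E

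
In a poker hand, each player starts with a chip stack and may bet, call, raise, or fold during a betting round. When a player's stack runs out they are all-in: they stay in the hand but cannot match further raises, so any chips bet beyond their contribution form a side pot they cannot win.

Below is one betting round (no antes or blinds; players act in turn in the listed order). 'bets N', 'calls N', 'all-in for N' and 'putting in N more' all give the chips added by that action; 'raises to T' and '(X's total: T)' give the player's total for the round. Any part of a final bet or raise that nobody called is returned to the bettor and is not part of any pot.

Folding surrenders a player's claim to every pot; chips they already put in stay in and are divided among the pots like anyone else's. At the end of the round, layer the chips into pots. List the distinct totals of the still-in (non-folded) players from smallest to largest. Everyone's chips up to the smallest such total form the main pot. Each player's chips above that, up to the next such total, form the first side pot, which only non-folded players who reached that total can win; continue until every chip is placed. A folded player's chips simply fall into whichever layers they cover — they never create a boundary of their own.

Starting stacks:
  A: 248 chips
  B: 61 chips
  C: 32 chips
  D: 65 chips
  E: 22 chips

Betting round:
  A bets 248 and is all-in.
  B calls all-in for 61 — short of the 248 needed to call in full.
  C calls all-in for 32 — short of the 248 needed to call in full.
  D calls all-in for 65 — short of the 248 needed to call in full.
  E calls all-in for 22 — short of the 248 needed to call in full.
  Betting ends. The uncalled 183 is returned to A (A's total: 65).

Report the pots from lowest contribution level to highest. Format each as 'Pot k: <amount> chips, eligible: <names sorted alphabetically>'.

Pot 1: 110 chips, eligible: A, B, C, D, E
Pot 2: 40 chips, eligible: A, B, C, D
Pot 3: 87 chips, eligible: A, B, D
Pot 4: 8 chips, eligible: A, D

Derivation:
Contributions (after 183 returned to A): A=65, B=61, C=32, D=65, E=22
Pot levels (distinct totals of non-folded players): 22, 32, 61, 65
Layer 1-22: 22 each from A, B, C, D, E = 22*5 = 110 chips; eligible A, B, C, D, E
Layer 23-32: 10 each from A, B, C, D = 10*4 = 40 chips; eligible A, B, C, D
Layer 33-61: 29 each from A, B, D = 29*3 = 87 chips; eligible A, B, D
Layer 62-65: 4 each from A, D = 4*2 = 8 chips; eligible A, D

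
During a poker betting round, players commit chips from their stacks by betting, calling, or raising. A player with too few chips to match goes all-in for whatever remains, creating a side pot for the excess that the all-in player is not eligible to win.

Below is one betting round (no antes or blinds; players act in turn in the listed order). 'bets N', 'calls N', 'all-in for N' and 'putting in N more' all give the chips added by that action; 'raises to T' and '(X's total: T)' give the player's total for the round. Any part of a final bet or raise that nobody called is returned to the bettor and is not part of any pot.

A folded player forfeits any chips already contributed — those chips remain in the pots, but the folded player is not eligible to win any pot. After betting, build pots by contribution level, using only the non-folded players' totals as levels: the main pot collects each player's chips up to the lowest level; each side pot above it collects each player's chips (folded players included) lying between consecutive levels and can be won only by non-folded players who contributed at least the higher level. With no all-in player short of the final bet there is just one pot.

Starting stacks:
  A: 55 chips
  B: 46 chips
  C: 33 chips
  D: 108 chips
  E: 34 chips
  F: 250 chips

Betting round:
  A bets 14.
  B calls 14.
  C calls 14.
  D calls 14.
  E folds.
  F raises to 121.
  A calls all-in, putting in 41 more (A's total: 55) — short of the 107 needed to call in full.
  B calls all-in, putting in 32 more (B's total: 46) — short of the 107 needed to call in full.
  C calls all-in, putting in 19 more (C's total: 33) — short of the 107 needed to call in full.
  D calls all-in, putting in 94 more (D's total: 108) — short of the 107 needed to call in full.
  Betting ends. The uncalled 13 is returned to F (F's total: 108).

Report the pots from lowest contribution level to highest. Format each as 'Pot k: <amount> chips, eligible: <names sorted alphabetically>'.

Contributions (after 13 returned to F): A=55, B=46, C=33, D=108, F=108
Folded: E
Pot levels (distinct totals of non-folded players): 33, 46, 55, 108
Layer 1-33: 33 each from A, B, C, D, F = 33*5 = 165 chips; eligible A, B, C, D, F
Layer 34-46: 13 each from A, B, D, F = 13*4 = 52 chips; eligible A, B, D, F
Layer 47-55: 9 each from A, D, F = 9*3 = 27 chips; eligible A, D, F
Layer 56-108: 53 each from D, F = 53*2 = 106 chips; eligible D, F

Pot 1: 165 chips, eligible: A, B, C, D, F
Pot 2: 52 chips, eligible: A, B, D, F
Pot 3: 27 chips, eligible: A, D, F
Pot 4: 106 chips, eligible: D, F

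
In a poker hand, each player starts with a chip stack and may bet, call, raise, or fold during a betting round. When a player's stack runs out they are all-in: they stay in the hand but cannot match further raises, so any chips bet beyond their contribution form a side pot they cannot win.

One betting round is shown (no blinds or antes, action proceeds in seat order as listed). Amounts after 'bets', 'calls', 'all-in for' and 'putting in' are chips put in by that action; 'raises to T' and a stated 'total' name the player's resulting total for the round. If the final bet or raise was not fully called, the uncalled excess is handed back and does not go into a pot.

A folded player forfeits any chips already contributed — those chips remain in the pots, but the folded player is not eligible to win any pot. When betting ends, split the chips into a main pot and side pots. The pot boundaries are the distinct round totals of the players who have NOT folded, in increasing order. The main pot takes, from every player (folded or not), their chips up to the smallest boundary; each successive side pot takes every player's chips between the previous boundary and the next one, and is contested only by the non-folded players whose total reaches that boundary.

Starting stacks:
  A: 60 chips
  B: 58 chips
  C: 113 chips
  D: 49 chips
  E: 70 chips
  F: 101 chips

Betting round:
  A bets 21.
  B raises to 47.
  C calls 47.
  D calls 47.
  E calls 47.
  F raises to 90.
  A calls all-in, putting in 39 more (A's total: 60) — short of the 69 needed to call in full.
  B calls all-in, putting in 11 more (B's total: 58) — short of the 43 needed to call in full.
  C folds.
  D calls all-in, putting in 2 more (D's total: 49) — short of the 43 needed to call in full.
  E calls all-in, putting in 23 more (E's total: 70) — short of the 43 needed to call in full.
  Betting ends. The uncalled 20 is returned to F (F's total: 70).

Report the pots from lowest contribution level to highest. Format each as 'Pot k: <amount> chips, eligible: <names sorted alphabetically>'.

Contributions (after 20 returned to F): A=60, B=58, C=47, D=49, E=70, F=70
Folded: C
Pot levels (distinct totals of non-folded players): 49, 58, 60, 70
Layer 1-49: A 49 + B 49 + C 47 + D 49 + E 49 + F 49 = 292 chips; eligible A, B, D, E, F
Layer 50-58: 9 each from A, B, E, F = 9*4 = 36 chips; eligible A, B, E, F
Layer 59-60: 2 each from A, E, F = 2*3 = 6 chips; eligible A, E, F
Layer 61-70: 10 each from E, F = 10*2 = 20 chips; eligible E, F

Pot 1: 292 chips, eligible: A, B, D, E, F
Pot 2: 36 chips, eligible: A, B, E, F
Pot 3: 6 chips, eligible: A, E, F
Pot 4: 20 chips, eligible: E, F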